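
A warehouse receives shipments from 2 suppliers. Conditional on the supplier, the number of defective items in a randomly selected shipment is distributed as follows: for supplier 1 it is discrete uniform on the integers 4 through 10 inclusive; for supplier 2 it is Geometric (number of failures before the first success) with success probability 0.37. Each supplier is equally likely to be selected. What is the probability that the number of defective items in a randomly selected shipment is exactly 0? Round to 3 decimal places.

Conditional on each supplier, P(X = 0): 1: 0; 2: 0.37.
By total probability, P(X = 0) = 0.5·0 + 0.5·0.37 = 0.185.

0.185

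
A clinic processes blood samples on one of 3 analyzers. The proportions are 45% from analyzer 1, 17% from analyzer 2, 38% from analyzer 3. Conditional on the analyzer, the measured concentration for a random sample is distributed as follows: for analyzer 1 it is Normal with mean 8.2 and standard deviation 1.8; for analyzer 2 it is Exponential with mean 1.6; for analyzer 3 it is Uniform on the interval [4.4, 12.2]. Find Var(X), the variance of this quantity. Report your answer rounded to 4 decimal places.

10.0537

Per component, 1: μ=8.2, E[X²]=70.48; 2: μ=1.6, E[X²]=5.12; 3: μ=8.3, E[X²]=73.96.
E[X] = 0.45·8.2 + 0.17·1.6 + 0.38·8.3 = 7.116.
E[X²] = 0.45·70.48 + 0.17·5.12 + 0.38·73.96 = 60.6912.
Var(X) = E[X²] − (E[X])² = 60.6912 − 50.6375 = 10.0537.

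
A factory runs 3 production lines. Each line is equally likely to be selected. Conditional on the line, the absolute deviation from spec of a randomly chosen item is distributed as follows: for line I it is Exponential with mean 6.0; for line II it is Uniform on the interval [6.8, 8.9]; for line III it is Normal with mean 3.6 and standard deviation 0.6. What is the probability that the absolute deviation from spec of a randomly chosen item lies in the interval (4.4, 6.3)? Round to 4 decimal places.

0.0739

Conditional on each line, P(4.4 < X < 6.3): I: 0.130368; II: 0; III: 0.0912078.
By total probability, P(4.4 < X < 6.3) = 0.333333·0.130368 + 0.333333·0 + 0.333333·0.0912078 = 0.0738585.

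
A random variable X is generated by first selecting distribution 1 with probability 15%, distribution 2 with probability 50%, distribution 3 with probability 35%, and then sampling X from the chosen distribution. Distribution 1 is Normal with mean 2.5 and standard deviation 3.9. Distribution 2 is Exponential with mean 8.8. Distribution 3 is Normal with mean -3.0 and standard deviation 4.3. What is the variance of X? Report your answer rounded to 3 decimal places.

76.405

Per component, 1: μ=2.5, E[X²]=21.46; 2: μ=8.8, E[X²]=154.88; 3: μ=-3, E[X²]=27.49.
E[X] = 0.15·2.5 + 0.5·8.8 + 0.35·-3 = 3.725.
E[X²] = 0.15·21.46 + 0.5·154.88 + 0.35·27.49 = 90.2805.
Var(X) = E[X²] − (E[X])² = 90.2805 − 13.8756 = 76.4049.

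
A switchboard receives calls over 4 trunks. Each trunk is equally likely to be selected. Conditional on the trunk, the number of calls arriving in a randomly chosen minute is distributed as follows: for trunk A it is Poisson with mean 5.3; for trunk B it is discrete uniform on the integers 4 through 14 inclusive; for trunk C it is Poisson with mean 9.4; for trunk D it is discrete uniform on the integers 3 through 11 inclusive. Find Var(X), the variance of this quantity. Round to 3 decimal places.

Per component, A: μ=5.3, E[X²]=33.39; B: μ=9, E[X²]=91; C: μ=9.4, E[X²]=97.76; D: μ=7, E[X²]=55.6667.
E[X] = 0.25·5.3 + 0.25·9 + 0.25·9.4 + 0.25·7 = 7.675.
E[X²] = 0.25·33.39 + 0.25·91 + 0.25·97.76 + 0.25·55.6667 = 69.4542.
Var(X) = E[X²] − (E[X])² = 69.4542 − 58.9056 = 10.5485.

10.549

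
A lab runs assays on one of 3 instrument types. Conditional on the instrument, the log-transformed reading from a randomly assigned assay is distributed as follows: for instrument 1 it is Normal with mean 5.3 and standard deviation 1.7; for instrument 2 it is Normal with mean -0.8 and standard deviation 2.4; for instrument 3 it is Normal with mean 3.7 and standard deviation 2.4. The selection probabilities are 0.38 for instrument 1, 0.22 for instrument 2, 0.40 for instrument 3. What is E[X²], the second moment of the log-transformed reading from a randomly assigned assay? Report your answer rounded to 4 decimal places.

20.9604

For each component E[X²] = Var + (mean)², giving 1: 30.98; 2: 6.4; 3: 19.45.
Overall E[X²] = 0.38·30.98 + 0.22·6.4 + 0.4·19.45 = 20.9604.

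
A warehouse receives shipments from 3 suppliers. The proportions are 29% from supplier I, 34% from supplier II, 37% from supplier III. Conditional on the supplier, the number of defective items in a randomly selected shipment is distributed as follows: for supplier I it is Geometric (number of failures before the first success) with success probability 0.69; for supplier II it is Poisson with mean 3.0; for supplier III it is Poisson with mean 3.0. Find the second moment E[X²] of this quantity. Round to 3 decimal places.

8.767

For each component E[X²] = Var + (mean)², giving I: 0.852972; II: 12; III: 12.
Overall E[X²] = 0.29·0.852972 + 0.34·12 + 0.37·12 = 8.76736.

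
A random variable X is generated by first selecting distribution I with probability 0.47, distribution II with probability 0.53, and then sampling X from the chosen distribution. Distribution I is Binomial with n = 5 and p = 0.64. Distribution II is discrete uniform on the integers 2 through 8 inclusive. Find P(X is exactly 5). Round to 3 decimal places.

Conditional on each component, P(X = 5): I: 0.107374; II: 0.142857.
By total probability, P(X = 5) = 0.47·0.107374 + 0.53·0.142857 = 0.12618.

0.126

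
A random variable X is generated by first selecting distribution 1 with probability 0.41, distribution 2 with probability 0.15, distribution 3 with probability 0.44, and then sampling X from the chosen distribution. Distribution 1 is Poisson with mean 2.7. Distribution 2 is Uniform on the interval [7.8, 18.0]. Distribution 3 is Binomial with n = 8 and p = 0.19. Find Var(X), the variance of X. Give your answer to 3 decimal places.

Per component, 1: μ=2.7, E[X²]=9.99; 2: μ=12.9, E[X²]=175.08; 3: μ=1.52, E[X²]=3.5416.
E[X] = 0.41·2.7 + 0.15·12.9 + 0.44·1.52 = 3.7108.
E[X²] = 0.41·9.99 + 0.15·175.08 + 0.44·3.5416 = 31.9162.
Var(X) = E[X²] − (E[X])² = 31.9162 − 13.77 = 18.1462.

18.146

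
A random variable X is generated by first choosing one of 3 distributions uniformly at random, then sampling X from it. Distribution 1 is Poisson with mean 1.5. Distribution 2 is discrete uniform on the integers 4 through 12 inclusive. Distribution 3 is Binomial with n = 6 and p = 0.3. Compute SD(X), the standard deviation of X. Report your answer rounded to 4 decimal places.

3.4811

Per component, 1: μ=1.5, E[X²]=3.75; 2: μ=8, E[X²]=70.6667; 3: μ=1.8, E[X²]=4.5.
E[X] = 0.333333·1.5 + 0.333333·8 + 0.333333·1.8 = 3.76667.
E[X²] = 0.333333·3.75 + 0.333333·70.6667 + 0.333333·4.5 = 26.3056.
Var(X) = E[X²] − (E[X])² = 26.3056 − 14.1878 = 12.1178.
SD(X) = √12.1178 = 3.48106.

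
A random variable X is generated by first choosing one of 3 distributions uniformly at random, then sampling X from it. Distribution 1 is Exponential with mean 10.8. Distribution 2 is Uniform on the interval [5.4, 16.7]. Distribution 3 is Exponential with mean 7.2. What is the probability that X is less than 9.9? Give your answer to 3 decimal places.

0.582

Conditional on each component, P(X < 9.9): 1: 0.60015; 2: 0.39823; 3: 0.74716.
By total probability, P(X < 9.9) = 0.333333·0.60015 + 0.333333·0.39823 + 0.333333·0.74716 = 0.581847.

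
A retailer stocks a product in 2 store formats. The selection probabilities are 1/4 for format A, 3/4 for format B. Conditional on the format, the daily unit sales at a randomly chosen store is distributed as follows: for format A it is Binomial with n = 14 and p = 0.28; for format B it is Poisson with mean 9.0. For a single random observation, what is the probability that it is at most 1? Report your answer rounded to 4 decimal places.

0.0171

Conditional on each format, P(X ≤ 1): A: 0.0648396; B: 0.0012341.
By total probability, P(X ≤ 1) = 0.25·0.0648396 + 0.75·0.0012341 = 0.0171355.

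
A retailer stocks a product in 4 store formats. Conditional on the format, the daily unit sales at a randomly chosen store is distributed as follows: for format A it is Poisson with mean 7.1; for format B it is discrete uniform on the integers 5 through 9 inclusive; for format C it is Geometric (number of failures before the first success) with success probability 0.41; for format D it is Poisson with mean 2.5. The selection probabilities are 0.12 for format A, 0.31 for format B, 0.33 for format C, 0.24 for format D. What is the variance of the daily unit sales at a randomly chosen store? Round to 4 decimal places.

9.8684

Per component, A: μ=7.1, E[X²]=57.51; B: μ=7, E[X²]=51; C: μ=1.43902, E[X²]=5.58061; D: μ=2.5, E[X²]=8.75.
E[X] = 0.12·7.1 + 0.31·7 + 0.33·1.43902 + 0.24·2.5 = 4.09688.
E[X²] = 0.12·57.51 + 0.31·51 + 0.33·5.58061 + 0.24·8.75 = 26.6528.
Var(X) = E[X²] − (E[X])² = 26.6528 − 16.7844 = 9.86839.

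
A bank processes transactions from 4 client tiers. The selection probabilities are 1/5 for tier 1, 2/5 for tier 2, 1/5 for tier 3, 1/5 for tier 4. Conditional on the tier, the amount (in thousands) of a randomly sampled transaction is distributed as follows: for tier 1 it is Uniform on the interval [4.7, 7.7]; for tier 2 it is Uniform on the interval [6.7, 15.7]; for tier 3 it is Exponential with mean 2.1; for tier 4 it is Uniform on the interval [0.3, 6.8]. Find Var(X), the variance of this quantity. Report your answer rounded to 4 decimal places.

Per component, 1: μ=6.2, E[X²]=39.19; 2: μ=11.2, E[X²]=132.19; 3: μ=2.1, E[X²]=8.82; 4: μ=3.55, E[X²]=16.1233.
E[X] = 0.2·6.2 + 0.4·11.2 + 0.2·2.1 + 0.2·3.55 = 6.85.
E[X²] = 0.2·39.19 + 0.4·132.19 + 0.2·8.82 + 0.2·16.1233 = 65.7027.
Var(X) = E[X²] − (E[X])² = 65.7027 − 46.9225 = 18.7802.

18.7802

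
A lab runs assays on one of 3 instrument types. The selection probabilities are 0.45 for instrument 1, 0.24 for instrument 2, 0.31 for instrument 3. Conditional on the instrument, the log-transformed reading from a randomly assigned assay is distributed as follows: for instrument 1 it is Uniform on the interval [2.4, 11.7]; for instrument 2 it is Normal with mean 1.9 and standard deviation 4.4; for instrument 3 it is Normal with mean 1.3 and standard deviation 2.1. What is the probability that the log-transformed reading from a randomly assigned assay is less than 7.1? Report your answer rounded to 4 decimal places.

0.7481

Conditional on each instrument, P(X < 7.1): 1: 0.505376; 2: 0.881361; 3: 0.997127.
By total probability, P(X < 7.1) = 0.45·0.505376 + 0.24·0.881361 + 0.31·0.997127 = 0.748055.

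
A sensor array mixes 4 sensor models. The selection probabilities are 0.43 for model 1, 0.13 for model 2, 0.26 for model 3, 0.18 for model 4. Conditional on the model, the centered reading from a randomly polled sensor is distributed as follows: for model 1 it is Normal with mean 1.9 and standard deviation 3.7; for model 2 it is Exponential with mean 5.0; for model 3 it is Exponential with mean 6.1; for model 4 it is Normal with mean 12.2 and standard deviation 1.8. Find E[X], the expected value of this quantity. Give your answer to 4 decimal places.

Component means — 1: 1.9; 2: 5; 3: 6.1; 4: 12.2.
E[X] = 0.43·1.9 + 0.13·5 + 0.26·6.1 + 0.18·12.2 = 5.249.

5.2490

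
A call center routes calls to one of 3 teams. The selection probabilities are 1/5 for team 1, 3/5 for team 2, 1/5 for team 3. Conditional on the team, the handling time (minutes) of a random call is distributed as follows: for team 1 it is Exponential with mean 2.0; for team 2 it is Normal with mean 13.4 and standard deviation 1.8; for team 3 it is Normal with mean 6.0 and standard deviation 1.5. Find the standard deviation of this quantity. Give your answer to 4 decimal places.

Per component, 1: μ=2, E[X²]=8; 2: μ=13.4, E[X²]=182.8; 3: μ=6, E[X²]=38.25.
E[X] = 0.2·2 + 0.6·13.4 + 0.2·6 = 9.64.
E[X²] = 0.2·8 + 0.6·182.8 + 0.2·38.25 = 118.93.
Var(X) = E[X²] − (E[X])² = 118.93 − 92.9296 = 26.0004.
SD(X) = √26.0004 = 5.09906.

5.0991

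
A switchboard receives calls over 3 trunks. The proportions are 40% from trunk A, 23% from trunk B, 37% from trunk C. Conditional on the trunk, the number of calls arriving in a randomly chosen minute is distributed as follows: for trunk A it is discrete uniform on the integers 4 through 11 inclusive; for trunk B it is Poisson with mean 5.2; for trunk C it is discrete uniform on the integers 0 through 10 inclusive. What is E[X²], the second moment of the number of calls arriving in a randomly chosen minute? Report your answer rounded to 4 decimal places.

For each component E[X²] = Var + (mean)², giving A: 61.5; B: 32.24; C: 35.
Overall E[X²] = 0.4·61.5 + 0.23·32.24 + 0.37·35 = 44.9652.

44.9652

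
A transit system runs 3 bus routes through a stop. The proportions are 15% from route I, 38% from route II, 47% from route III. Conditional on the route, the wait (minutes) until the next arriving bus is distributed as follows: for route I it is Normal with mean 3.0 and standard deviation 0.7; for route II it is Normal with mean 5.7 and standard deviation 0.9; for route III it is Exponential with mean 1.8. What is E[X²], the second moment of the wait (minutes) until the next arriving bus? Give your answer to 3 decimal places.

17.123

For each component E[X²] = Var + (mean)², giving I: 9.49; II: 33.3; III: 6.48.
Overall E[X²] = 0.15·9.49 + 0.38·33.3 + 0.47·6.48 = 17.1231.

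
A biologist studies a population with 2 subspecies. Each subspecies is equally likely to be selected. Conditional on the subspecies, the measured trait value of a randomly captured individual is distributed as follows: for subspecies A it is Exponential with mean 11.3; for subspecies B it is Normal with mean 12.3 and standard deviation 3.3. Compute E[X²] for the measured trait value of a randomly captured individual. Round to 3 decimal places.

For each component E[X²] = Var + (mean)², giving A: 255.38; B: 162.18.
Overall E[X²] = 0.5·255.38 + 0.5·162.18 = 208.78.

208.780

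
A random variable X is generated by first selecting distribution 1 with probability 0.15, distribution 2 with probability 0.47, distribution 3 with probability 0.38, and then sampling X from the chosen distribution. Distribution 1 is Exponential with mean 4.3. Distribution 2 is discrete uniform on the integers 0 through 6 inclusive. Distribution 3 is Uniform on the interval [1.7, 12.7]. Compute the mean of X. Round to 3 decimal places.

4.791

Component means — 1: 4.3; 2: 3; 3: 7.2.
E[X] = 0.15·4.3 + 0.47·3 + 0.38·7.2 = 4.791.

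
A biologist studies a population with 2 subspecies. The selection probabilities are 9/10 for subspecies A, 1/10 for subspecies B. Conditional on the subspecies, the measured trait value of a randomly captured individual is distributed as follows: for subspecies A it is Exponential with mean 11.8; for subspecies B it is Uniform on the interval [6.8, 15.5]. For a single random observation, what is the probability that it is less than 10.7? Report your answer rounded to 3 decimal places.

0.581

Conditional on each subspecies, P(X < 10.7): A: 0.596177; B: 0.448276.
By total probability, P(X < 10.7) = 0.9·0.596177 + 0.1·0.448276 = 0.581387.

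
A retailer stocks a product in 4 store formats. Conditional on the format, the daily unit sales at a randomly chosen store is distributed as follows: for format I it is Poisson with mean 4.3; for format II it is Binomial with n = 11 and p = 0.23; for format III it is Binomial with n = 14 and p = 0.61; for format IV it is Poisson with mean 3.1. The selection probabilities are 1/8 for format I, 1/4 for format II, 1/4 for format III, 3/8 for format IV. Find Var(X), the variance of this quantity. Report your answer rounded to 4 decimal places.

Per component, I: μ=4.3, E[X²]=22.79; II: μ=2.53, E[X²]=8.349; III: μ=8.54, E[X²]=76.2622; IV: μ=3.1, E[X²]=12.71.
E[X] = 0.125·4.3 + 0.25·2.53 + 0.25·8.54 + 0.375·3.1 = 4.4675.
E[X²] = 0.125·22.79 + 0.25·8.349 + 0.25·76.2622 + 0.375·12.71 = 28.7678.
Var(X) = E[X²] − (E[X])² = 28.7678 − 19.9586 = 8.80924.

8.8092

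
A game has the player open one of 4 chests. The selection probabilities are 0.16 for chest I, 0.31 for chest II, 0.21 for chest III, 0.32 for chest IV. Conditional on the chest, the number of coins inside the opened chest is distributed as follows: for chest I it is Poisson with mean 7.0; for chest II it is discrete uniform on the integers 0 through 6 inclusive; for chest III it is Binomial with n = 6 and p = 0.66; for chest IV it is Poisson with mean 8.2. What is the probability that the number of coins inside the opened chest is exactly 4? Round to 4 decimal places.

Conditional on each chest, P(X = 4): I: 0.0912262; II: 0.142857; III: 0.329022; IV: 0.0517404.
By total probability, P(X = 4) = 0.16·0.0912262 + 0.31·0.142857 + 0.21·0.329022 + 0.32·0.0517404 = 0.144533.

0.1445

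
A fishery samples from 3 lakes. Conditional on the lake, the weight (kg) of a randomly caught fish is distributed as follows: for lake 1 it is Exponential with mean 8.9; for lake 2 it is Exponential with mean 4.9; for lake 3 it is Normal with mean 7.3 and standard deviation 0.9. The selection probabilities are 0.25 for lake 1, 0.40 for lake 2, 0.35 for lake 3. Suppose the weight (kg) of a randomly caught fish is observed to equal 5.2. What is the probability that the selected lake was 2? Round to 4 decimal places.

0.5221

Likelihoods f(5.2 | ·): 1: 0.0626419; 2: 0.0706187; 3: 0.0291354.
Posterior ∝ prior × likelihood. Numerator for 2: 0.4·0.0706187 = 0.0282475.
Normalizing constant: 0.25·0.0626419 + 0.4·0.0706187 + 0.35·0.0291354 = 0.0541054.
P(2 | observation) = 0.0282475 / 0.0541054 = 0.522083.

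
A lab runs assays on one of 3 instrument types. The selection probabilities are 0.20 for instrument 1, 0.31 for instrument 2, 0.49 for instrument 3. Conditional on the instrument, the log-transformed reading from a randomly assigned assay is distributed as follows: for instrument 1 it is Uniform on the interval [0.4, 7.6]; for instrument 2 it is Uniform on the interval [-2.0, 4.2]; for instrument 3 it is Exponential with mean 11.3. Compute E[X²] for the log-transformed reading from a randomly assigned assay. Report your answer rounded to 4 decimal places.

130.5683

For each component E[X²] = Var + (mean)², giving 1: 20.32; 2: 4.41333; 3: 255.38.
Overall E[X²] = 0.2·20.32 + 0.31·4.41333 + 0.49·255.38 = 130.568.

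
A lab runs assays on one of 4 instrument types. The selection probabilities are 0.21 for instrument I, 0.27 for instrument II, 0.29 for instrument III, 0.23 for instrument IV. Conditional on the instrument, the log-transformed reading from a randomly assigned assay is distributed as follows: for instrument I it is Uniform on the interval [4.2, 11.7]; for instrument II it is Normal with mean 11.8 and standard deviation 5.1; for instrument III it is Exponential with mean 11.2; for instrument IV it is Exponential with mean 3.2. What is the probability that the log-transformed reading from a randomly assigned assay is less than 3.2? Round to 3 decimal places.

Conditional on each instrument, P(X < 3.2): I: 0; II: 0.0458715; III: 0.248523; IV: 0.632121.
By total probability, P(X < 3.2) = 0.21·0 + 0.27·0.0458715 + 0.29·0.248523 + 0.23·0.632121 = 0.229845.

0.230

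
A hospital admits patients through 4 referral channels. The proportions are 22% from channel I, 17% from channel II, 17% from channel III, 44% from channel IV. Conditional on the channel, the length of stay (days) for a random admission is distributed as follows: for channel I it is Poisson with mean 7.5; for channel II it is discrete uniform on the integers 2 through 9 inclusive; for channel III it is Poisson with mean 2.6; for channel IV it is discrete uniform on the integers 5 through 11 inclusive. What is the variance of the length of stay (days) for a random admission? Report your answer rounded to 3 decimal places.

8.708

Per component, I: μ=7.5, E[X²]=63.75; II: μ=5.5, E[X²]=35.5; III: μ=2.6, E[X²]=9.36; IV: μ=8, E[X²]=68.
E[X] = 0.22·7.5 + 0.17·5.5 + 0.17·2.6 + 0.44·8 = 6.547.
E[X²] = 0.22·63.75 + 0.17·35.5 + 0.17·9.36 + 0.44·68 = 51.5712.
Var(X) = E[X²] − (E[X])² = 51.5712 − 42.8632 = 8.70799.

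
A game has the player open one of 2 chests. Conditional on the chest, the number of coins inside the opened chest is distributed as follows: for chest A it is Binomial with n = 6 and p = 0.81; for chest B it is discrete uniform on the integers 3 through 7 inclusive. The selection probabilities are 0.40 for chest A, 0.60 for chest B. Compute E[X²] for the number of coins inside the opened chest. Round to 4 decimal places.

For each component E[X²] = Var + (mean)², giving A: 24.543; B: 27.
Overall E[X²] = 0.4·24.543 + 0.6·27 = 26.0172.

26.0172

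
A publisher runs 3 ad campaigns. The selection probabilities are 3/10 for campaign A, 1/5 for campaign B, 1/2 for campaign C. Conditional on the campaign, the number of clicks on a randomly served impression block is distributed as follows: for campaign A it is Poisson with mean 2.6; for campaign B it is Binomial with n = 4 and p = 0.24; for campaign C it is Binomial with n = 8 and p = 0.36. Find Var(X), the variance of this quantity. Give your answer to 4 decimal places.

2.3893

Per component, A: μ=2.6, E[X²]=9.36; B: μ=0.96, E[X²]=1.6512; C: μ=2.88, E[X²]=10.1376.
E[X] = 0.3·2.6 + 0.2·0.96 + 0.5·2.88 = 2.412.
E[X²] = 0.3·9.36 + 0.2·1.6512 + 0.5·10.1376 = 8.20704.
Var(X) = E[X²] − (E[X])² = 8.20704 − 5.81774 = 2.3893.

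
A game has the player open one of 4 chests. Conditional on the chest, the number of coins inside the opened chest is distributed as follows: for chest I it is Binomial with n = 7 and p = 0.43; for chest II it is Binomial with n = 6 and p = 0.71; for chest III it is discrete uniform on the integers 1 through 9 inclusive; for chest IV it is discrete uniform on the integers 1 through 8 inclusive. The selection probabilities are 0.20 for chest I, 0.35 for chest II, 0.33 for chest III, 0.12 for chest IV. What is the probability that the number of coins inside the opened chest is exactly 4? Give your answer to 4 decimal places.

Conditional on each chest, P(X = 4): I: 0.221598; II: 0.320568; III: 0.111111; IV: 0.125.
By total probability, P(X = 4) = 0.2·0.221598 + 0.35·0.320568 + 0.33·0.111111 + 0.12·0.125 = 0.208185.

0.2082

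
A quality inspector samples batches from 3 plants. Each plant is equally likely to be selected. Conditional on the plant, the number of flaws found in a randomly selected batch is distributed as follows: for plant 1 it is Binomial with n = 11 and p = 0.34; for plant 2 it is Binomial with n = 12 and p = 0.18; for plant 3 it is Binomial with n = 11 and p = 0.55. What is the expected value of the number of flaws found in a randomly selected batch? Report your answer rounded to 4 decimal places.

3.9833

Component means — 1: 3.74; 2: 2.16; 3: 6.05.
E[X] = 0.333333·3.74 + 0.333333·2.16 + 0.333333·6.05 = 3.98333.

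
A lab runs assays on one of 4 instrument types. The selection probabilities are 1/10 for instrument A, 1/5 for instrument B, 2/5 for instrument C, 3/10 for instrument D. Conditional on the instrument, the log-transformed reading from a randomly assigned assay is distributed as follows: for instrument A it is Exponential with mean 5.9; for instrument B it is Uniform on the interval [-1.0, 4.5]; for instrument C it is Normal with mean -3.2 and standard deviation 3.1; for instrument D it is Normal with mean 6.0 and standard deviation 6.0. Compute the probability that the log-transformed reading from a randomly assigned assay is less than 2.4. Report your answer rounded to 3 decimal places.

Conditional on each instrument, P(X < 2.4): A: 0.334209; B: 0.618182; C: 0.964576; D: 0.274253.
By total probability, P(X < 2.4) = 0.1·0.334209 + 0.2·0.618182 + 0.4·0.964576 + 0.3·0.274253 = 0.625164.

0.625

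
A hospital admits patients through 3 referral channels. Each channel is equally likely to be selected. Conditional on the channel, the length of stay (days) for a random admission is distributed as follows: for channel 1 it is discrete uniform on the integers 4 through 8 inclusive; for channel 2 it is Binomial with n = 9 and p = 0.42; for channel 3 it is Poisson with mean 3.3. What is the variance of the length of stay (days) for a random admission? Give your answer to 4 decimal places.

3.8807

Per component, 1: μ=6, E[X²]=38; 2: μ=3.78, E[X²]=16.4808; 3: μ=3.3, E[X²]=14.19.
E[X] = 0.333333·6 + 0.333333·3.78 + 0.333333·3.3 = 4.36.
E[X²] = 0.333333·38 + 0.333333·16.4808 + 0.333333·14.19 = 22.8903.
Var(X) = E[X²] − (E[X])² = 22.8903 − 19.0096 = 3.88067.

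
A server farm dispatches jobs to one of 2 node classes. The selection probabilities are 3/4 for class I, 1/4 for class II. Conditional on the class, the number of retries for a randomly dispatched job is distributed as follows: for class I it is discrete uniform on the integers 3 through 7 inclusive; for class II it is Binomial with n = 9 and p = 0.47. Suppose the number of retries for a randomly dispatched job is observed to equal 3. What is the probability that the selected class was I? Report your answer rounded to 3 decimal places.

Likelihoods P(X=3 | ·): I: 0.2; II: 0.193298.
Posterior ∝ prior × likelihood. Numerator for I: 0.75·0.2 = 0.15.
Normalizing constant: 0.75·0.2 + 0.25·0.193298 = 0.198325.
P(I | observation) = 0.15 / 0.198325 = 0.756336.

0.756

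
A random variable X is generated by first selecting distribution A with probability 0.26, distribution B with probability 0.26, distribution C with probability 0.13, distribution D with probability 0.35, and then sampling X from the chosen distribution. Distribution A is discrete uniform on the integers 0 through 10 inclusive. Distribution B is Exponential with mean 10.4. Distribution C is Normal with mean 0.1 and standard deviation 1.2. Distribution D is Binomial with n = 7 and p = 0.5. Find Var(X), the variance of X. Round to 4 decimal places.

42.9531

Per component, A: μ=5, E[X²]=35; B: μ=10.4, E[X²]=216.32; C: μ=0.1, E[X²]=1.45; D: μ=3.5, E[X²]=14.
E[X] = 0.26·5 + 0.26·10.4 + 0.13·0.1 + 0.35·3.5 = 5.242.
E[X²] = 0.26·35 + 0.26·216.32 + 0.13·1.45 + 0.35·14 = 70.4317.
Var(X) = E[X²] − (E[X])² = 70.4317 − 27.4786 = 42.9531.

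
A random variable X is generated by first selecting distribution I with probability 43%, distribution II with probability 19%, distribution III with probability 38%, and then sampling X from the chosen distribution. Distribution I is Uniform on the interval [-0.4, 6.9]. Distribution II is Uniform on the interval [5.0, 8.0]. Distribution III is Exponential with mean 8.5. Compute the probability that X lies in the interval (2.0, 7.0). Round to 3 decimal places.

0.549

Conditional on each component, P(2.0 < X < 7.0): I: 0.671233; II: 0.666667; III: 0.351458.
By total probability, P(2.0 < X < 7.0) = 0.43·0.671233 + 0.19·0.666667 + 0.38·0.351458 = 0.548851.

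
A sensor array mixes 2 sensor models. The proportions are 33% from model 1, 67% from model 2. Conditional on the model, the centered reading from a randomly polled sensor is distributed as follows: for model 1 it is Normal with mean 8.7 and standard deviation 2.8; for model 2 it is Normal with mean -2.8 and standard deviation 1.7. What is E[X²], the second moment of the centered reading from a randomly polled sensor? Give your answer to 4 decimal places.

For each component E[X²] = Var + (mean)², giving 1: 83.53; 2: 10.73.
Overall E[X²] = 0.33·83.53 + 0.67·10.73 = 34.754.

34.7540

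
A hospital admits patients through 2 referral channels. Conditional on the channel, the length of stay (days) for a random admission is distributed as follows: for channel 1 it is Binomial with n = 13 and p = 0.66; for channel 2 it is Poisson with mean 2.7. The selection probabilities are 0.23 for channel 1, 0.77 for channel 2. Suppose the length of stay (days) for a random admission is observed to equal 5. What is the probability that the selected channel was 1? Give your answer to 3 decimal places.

0.097

Likelihoods P(X=5 | ·): 1: 0.0287826; 2: 0.0803605.
Posterior ∝ prior × likelihood. Numerator for 1: 0.23·0.0287826 = 0.00661999.
Normalizing constant: 0.23·0.0287826 + 0.77·0.0803605 = 0.0684976.
P(1 | observation) = 0.00661999 / 0.0684976 = 0.0966457.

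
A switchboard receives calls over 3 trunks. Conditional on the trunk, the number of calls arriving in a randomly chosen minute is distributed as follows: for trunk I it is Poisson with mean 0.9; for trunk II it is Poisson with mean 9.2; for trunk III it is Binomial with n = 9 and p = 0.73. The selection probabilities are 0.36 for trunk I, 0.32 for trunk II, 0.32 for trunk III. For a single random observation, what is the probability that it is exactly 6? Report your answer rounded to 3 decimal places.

0.107

Conditional on each trunk, P(X = 6): I: 0.000300094; II: 0.0850913; III: 0.250212.
By total probability, P(X = 6) = 0.36·0.000300094 + 0.32·0.0850913 + 0.32·0.250212 = 0.107405.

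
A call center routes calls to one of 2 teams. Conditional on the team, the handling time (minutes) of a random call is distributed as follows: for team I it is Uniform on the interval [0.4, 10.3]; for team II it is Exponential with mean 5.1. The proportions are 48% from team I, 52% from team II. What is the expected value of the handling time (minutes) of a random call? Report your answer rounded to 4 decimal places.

Component means — I: 5.35; II: 5.1.
E[X] = 0.48·5.35 + 0.52·5.1 = 5.22.

5.2200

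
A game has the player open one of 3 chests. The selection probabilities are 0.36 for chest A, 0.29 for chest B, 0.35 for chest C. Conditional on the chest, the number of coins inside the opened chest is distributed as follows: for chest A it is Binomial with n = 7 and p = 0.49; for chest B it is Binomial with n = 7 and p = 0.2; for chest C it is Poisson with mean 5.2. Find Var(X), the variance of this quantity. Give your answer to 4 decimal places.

Per component, A: μ=3.43, E[X²]=13.5142; B: μ=1.4, E[X²]=3.08; C: μ=5.2, E[X²]=32.24.
E[X] = 0.36·3.43 + 0.29·1.4 + 0.35·5.2 = 3.4608.
E[X²] = 0.36·13.5142 + 0.29·3.08 + 0.35·32.24 = 17.0423.
Var(X) = E[X²] − (E[X])² = 17.0423 − 11.9771 = 5.06518.

5.0652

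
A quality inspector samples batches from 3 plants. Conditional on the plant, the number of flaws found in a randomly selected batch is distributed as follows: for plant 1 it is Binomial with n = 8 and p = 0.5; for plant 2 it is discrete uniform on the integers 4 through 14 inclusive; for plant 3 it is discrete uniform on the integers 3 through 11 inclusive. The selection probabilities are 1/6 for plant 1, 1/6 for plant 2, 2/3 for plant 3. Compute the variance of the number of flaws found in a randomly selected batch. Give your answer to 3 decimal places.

Per component, 1: μ=4, E[X²]=18; 2: μ=9, E[X²]=91; 3: μ=7, E[X²]=55.6667.
E[X] = 0.166667·4 + 0.166667·9 + 0.666667·7 = 6.83333.
E[X²] = 0.166667·18 + 0.166667·91 + 0.666667·55.6667 = 55.2778.
Var(X) = E[X²] − (E[X])² = 55.2778 − 46.6944 = 8.58333.

8.583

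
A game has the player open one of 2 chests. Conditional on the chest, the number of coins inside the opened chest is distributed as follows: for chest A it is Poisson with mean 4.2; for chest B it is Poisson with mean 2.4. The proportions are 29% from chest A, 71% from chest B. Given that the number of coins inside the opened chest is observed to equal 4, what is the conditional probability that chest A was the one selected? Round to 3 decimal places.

Likelihoods P(X=4 | ·): A: 0.194424; B: 0.125408.
Posterior ∝ prior × likelihood. Numerator for A: 0.29·0.194424 = 0.0563829.
Normalizing constant: 0.29·0.194424 + 0.71·0.125408 = 0.145423.
P(A | observation) = 0.0563829 / 0.145423 = 0.387717.

0.388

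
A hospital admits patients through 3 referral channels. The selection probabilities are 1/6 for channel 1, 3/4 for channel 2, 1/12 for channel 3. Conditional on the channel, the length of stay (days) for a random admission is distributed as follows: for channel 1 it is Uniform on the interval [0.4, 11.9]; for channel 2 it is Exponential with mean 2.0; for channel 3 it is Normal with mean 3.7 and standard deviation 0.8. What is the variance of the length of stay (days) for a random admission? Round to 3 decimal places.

7.307

Per component, 1: μ=6.15, E[X²]=48.8433; 2: μ=2, E[X²]=8; 3: μ=3.7, E[X²]=14.33.
E[X] = 0.166667·6.15 + 0.75·2 + 0.0833333·3.7 = 2.83333.
E[X²] = 0.166667·48.8433 + 0.75·8 + 0.0833333·14.33 = 15.3347.
Var(X) = E[X²] − (E[X])² = 15.3347 − 8.02778 = 7.30694.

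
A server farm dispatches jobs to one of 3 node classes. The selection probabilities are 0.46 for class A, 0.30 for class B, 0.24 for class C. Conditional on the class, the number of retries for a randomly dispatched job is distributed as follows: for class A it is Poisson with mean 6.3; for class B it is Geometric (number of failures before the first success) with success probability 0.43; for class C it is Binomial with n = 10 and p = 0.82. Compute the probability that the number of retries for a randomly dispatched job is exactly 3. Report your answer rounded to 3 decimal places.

0.059

Conditional on each class, P(X = 3): A: 0.0765271; B: 0.079633; C: 0.00040507.
By total probability, P(X = 3) = 0.46·0.0765271 + 0.3·0.079633 + 0.24·0.00040507 = 0.0591896.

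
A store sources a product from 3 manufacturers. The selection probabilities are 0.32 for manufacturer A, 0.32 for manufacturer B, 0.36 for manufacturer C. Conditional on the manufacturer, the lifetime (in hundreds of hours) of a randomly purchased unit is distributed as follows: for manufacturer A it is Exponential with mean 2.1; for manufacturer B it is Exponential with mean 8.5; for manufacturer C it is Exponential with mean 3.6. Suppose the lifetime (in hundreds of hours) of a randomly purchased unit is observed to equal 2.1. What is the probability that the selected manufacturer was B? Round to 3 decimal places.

0.208

Likelihoods f(2.1 | ·): A: 0.175181; B: 0.0918935; C: 0.15501.
Posterior ∝ prior × likelihood. Numerator for B: 0.32·0.0918935 = 0.0294059.
Normalizing constant: 0.32·0.175181 + 0.32·0.0918935 + 0.36·0.15501 = 0.141267.
P(B | observation) = 0.0294059 / 0.141267 = 0.208158.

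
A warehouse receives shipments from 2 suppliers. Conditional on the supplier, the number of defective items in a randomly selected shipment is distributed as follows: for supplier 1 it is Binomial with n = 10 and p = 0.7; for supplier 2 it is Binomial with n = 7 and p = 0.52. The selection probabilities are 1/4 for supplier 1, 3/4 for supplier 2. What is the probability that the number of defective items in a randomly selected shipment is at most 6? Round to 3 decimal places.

0.830

Conditional on each supplier, P(X ≤ 6): 1: 0.350389; 2: 0.989719.
By total probability, P(X ≤ 6) = 0.25·0.350389 + 0.75·0.989719 = 0.829887.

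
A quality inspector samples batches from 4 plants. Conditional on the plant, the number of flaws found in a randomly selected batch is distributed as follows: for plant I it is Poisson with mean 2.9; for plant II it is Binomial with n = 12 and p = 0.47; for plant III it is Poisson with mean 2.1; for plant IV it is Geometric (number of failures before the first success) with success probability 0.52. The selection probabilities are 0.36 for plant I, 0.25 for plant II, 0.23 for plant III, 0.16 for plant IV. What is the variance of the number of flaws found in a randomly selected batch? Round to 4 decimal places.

5.1736

Per component, I: μ=2.9, E[X²]=11.31; II: μ=5.64, E[X²]=34.7988; III: μ=2.1, E[X²]=6.51; IV: μ=0.923077, E[X²]=2.62722.
E[X] = 0.36·2.9 + 0.25·5.64 + 0.23·2.1 + 0.16·0.923077 = 3.08469.
E[X²] = 0.36·11.31 + 0.25·34.7988 + 0.23·6.51 + 0.16·2.62722 = 14.689.
Var(X) = E[X²] − (E[X])² = 14.689 − 9.51533 = 5.17363.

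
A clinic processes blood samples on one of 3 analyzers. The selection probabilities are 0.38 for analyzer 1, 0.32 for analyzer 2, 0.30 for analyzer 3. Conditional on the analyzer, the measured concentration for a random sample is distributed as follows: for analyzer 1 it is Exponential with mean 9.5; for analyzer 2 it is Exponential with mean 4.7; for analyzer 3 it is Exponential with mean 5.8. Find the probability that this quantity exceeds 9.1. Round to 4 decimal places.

Conditional on each analyzer, P(X > 9.1): 1: 0.3837; 2: 0.144255; 3: 0.208261.
By total probability, P(X > 9.1) = 0.38·0.3837 + 0.32·0.144255 + 0.3·0.208261 = 0.254446.

0.2544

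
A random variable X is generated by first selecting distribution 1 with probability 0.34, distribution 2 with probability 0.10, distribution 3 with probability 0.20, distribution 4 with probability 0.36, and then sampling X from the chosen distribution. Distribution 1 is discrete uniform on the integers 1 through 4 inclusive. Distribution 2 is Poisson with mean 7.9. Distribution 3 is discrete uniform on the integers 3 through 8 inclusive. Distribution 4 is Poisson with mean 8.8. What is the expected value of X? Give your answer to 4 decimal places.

Component means — 1: 2.5; 2: 7.9; 3: 5.5; 4: 8.8.
E[X] = 0.34·2.5 + 0.1·7.9 + 0.2·5.5 + 0.36·8.8 = 5.908.

5.9080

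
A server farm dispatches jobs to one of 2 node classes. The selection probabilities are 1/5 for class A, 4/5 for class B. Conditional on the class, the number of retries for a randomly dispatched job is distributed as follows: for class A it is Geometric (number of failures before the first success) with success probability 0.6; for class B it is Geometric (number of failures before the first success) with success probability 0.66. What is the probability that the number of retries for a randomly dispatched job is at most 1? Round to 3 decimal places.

0.876

Conditional on each class, P(X ≤ 1): A: 0.84; B: 0.8844.
By total probability, P(X ≤ 1) = 0.2·0.84 + 0.8·0.8844 = 0.87552.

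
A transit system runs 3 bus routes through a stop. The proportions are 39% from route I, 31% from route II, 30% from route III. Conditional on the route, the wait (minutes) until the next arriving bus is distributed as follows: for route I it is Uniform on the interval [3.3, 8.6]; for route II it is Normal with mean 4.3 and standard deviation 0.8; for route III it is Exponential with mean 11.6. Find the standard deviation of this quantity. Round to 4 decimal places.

7.1063

Per component, I: μ=5.95, E[X²]=37.7433; II: μ=4.3, E[X²]=19.13; III: μ=11.6, E[X²]=269.12.
E[X] = 0.39·5.95 + 0.31·4.3 + 0.3·11.6 = 7.1335.
E[X²] = 0.39·37.7433 + 0.31·19.13 + 0.3·269.12 = 101.386.
Var(X) = E[X²] − (E[X])² = 101.386 − 50.8868 = 50.4994.
SD(X) = √50.4994 = 7.10629.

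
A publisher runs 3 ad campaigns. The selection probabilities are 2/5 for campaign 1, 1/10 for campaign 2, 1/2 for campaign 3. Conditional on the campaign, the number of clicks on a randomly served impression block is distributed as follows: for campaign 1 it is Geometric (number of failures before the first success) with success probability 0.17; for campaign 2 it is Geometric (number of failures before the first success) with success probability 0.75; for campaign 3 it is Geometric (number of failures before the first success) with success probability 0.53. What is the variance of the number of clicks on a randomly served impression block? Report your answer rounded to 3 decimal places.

16.405

Per component, 1: μ=4.88235, E[X²]=52.5571; 2: μ=0.333333, E[X²]=0.555556; 3: μ=0.886792, E[X²]=2.45959.
E[X] = 0.4·4.88235 + 0.1·0.333333 + 0.5·0.886792 = 2.42967.
E[X²] = 0.4·52.5571 + 0.1·0.555556 + 0.5·2.45959 = 22.3082.
Var(X) = E[X²] − (E[X])² = 22.3082 − 5.9033 = 16.4049.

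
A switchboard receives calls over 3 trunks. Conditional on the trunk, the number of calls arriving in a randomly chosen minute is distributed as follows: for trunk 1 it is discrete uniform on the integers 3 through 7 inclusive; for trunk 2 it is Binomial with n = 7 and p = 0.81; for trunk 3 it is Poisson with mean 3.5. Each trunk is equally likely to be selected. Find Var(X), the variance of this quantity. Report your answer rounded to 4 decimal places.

Per component, 1: μ=5, E[X²]=27; 2: μ=5.67, E[X²]=33.2262; 3: μ=3.5, E[X²]=15.75.
E[X] = 0.333333·5 + 0.333333·5.67 + 0.333333·3.5 = 4.72333.
E[X²] = 0.333333·27 + 0.333333·33.2262 + 0.333333·15.75 = 25.3254.
Var(X) = E[X²] − (E[X])² = 25.3254 − 22.3099 = 3.01552.

3.0155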